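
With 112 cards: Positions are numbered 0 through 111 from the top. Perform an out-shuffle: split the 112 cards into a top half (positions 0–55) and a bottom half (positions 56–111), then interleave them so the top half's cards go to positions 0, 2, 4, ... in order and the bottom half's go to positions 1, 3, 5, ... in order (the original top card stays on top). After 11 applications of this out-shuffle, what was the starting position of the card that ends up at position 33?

Work backwards from position 33, undoing one out-shuffle at a time:
33 ← 72 ← 36 ← 18 ← 9 ← 60 ← 30 ← 15 ← 63 ← 87 ← 99 ← 105
So the card now at position 33 started at position 105.

105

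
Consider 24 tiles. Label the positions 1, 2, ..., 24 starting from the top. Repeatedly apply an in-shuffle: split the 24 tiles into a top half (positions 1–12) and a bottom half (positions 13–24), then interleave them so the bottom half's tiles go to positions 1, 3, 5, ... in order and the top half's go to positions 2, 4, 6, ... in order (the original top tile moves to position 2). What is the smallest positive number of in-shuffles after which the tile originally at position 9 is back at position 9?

20

Follow position 9 under repeated in-shuffles:
9 → 18 → 11 → 22 → 19 → 13 → 1 → 2 → 4 → 8 → 16 → 7 → 14 → 3 → 6 → 12 → 24 → 23 → 21 → 17 → 9
It first returns after 20 in-shuffles.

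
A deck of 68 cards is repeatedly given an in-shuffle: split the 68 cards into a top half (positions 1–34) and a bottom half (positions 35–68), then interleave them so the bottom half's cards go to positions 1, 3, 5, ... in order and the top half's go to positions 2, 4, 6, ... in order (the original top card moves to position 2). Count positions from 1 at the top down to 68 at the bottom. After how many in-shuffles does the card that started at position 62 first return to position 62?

22

Follow position 62 under repeated in-shuffles:
62 → 55 → 41 → 13 → 26 → 52 → 35 → 1 → ... → 62 (length 22)
It first returns after 22 in-shuffles.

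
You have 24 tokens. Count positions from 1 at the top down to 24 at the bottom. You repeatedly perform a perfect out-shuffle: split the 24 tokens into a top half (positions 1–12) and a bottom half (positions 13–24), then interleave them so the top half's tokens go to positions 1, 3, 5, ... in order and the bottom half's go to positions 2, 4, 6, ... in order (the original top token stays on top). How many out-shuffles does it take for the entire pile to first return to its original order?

The out-shuffle permutes the 24 positions with cycle lengths [1, 1, 11, 11].
Every token is home exactly when every cycle has completed a whole number of laps, i.e. after lcm(1, 11) = 11 out-shuffles.

11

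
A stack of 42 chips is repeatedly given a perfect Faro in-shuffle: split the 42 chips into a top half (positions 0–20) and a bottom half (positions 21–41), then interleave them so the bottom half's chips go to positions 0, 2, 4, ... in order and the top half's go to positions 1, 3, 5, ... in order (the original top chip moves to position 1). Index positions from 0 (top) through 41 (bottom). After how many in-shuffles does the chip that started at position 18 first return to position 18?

14

Follow position 18 under repeated in-shuffles:
18 → 37 → 32 → 22 → 2 → 5 → 11 → 23 → 4 → 9 → 19 → 39 → 36 → 30 → 18
It first returns after 14 in-shuffles.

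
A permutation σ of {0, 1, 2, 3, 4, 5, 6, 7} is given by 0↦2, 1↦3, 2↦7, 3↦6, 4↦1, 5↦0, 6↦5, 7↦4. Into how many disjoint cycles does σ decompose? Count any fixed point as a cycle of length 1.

Cycle decomposition: (0 2 7 4 1 3 6 5).
1 cycle.

1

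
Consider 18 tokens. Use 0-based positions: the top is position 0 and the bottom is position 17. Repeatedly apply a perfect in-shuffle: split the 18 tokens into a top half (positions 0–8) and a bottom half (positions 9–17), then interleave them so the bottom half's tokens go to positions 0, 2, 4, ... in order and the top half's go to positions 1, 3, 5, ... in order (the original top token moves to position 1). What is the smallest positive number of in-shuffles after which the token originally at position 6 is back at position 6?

Follow position 6 under repeated in-shuffles:
6 → 13 → 8 → 17 → 16 → 14 → 10 → 2 → 5 → 11 → 4 → 9 → 0 → 1 → 3 → 7 → 15 → 12 → 6
It first returns after 18 in-shuffles.

18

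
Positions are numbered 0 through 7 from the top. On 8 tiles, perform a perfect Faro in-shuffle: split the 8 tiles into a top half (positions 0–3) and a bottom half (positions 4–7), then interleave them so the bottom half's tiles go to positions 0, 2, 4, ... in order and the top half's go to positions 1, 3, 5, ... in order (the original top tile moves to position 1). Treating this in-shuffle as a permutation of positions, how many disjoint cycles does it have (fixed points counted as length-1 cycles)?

Trace each unvisited position around until it returns:
(0 1 3 7 6 4) (2 5)
2 cycles in total.

2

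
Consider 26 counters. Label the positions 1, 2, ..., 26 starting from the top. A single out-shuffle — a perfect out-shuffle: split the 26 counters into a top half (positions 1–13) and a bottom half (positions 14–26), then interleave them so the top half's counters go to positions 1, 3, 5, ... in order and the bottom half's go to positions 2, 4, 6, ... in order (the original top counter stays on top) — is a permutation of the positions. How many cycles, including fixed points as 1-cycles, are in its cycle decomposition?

Trace each unvisited position around until it returns:
(1) (2 3 5 9 17 8 ... len 20) (6 11 21 16) (26)
4 cycles in total.

4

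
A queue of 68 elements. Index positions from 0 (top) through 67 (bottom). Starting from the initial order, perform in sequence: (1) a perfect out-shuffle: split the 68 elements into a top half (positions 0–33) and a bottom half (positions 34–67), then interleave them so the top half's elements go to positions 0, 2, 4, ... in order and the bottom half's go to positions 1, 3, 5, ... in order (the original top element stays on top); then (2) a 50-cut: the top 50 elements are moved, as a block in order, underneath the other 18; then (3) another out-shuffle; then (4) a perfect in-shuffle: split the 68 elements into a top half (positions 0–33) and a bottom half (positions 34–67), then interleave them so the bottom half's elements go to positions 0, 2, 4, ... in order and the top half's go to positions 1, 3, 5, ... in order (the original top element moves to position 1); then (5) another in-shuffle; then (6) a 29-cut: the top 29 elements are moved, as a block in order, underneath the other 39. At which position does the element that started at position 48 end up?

Track the element from position 48 forward through each operation:
  after op 1 (out-shuffle): 48 → 29
  after op 2 (cut 50): 29 → 47
  after op 3 (out-shuffle): 47 → 27
  after op 4 (in-shuffle): 27 → 55
  after op 5 (in-shuffle): 55 → 42
  after op 6 (cut 29): 42 → 13

13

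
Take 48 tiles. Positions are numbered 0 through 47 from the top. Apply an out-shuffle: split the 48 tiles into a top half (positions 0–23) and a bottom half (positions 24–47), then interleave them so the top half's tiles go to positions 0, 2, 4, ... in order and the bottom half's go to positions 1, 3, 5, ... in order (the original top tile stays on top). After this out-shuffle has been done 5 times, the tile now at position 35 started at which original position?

Work backwards from position 35, undoing one out-shuffle at a time:
35 ← 41 ← 44 ← 22 ← 11 ← 29
So the tile now at position 35 started at position 29.

29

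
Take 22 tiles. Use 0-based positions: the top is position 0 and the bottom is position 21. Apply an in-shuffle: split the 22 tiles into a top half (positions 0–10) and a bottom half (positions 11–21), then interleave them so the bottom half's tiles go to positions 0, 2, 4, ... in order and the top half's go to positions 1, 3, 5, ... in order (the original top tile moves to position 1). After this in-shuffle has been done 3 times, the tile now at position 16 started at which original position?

Work backwards from position 16, undoing one in-shuffle at a time:
16 ← 19 ← 9 ← 4
So the tile now at position 16 started at position 4.

4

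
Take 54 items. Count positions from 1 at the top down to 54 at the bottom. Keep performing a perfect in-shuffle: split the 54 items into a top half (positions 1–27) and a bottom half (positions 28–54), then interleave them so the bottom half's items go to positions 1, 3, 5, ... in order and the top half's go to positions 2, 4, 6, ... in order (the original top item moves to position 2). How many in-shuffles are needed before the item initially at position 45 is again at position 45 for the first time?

10

Follow position 45 under repeated in-shuffles:
45 → 35 → 15 → 30 → 5 → 10 → 20 → 40 → 25 → 50 → 45
It first returns after 10 in-shuffles.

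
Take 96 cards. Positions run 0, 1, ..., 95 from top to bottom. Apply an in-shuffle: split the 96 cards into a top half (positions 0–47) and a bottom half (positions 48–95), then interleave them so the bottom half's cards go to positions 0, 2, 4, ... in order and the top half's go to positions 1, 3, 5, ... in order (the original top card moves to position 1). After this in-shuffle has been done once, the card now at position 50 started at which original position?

Work backwards from position 50, undoing one in-shuffle at a time:
50 ← 73
So the card now at position 50 started at position 73.

73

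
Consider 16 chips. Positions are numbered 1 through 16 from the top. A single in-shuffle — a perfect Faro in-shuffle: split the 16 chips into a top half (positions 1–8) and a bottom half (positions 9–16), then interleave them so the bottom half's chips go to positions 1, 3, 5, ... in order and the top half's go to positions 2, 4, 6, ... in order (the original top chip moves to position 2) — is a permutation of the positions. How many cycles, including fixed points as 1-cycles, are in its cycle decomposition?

2

Trace each unvisited position around until it returns:
(1 2 4 8 16 15 13 9) (3 6 12 7 14 11 5 10)
2 cycles in total.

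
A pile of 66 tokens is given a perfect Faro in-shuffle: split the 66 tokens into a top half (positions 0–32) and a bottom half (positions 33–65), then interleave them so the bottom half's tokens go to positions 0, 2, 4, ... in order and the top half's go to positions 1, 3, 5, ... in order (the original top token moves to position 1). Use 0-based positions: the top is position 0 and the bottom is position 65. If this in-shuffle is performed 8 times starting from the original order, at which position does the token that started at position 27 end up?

65

Track the token's position through each in-shuffle:
27 → 55 → 44 → 22 → 45 → 24 → 49 → 32 → 65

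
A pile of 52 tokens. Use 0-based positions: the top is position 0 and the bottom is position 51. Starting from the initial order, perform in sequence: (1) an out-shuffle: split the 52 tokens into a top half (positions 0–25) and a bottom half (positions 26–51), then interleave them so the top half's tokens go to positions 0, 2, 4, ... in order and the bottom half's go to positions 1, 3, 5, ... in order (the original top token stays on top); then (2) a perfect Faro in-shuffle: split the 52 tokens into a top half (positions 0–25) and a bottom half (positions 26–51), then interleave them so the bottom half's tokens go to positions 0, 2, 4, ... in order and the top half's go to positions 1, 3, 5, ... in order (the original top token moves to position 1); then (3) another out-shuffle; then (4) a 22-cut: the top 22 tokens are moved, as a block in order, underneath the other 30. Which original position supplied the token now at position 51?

22

Undo the operations in reverse order, starting from position 51:
  undo op 4 (cut 22): 51 ← 21
  undo op 3 (out-shuffle, from bottom half): 21 ← 36
  undo op 2 (in-shuffle, from bottom half): 36 ← 44
  undo op 1 (out-shuffle, from top half): 44 ← 22
So the token at position 51 came from original position 22.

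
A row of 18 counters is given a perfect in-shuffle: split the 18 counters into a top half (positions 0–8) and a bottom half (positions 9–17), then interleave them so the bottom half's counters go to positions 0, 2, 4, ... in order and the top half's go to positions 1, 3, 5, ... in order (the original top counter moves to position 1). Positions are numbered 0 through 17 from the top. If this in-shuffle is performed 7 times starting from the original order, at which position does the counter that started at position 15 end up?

Track the counter's position through each in-shuffle:
15 → 12 → 6 → 13 → 8 → 17 → 16 → 14

14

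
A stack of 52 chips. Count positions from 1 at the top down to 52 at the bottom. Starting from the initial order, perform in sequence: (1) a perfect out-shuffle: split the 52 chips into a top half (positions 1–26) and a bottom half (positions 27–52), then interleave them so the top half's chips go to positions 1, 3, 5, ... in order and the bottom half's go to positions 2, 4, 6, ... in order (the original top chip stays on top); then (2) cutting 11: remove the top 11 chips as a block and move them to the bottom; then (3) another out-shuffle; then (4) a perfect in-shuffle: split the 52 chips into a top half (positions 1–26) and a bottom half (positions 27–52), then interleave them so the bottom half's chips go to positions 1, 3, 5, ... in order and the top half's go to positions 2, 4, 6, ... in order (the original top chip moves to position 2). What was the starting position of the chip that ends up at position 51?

Undo the operations in reverse order, starting from position 51:
  undo op 4 (in-shuffle, from bottom half): 51 ← 52
  undo op 3 (out-shuffle, from bottom half): 52 ← 52
  undo op 2 (cut 11): 52 ← 11
  undo op 1 (out-shuffle, from top half): 11 ← 6
So the chip at position 51 came from original position 6.

6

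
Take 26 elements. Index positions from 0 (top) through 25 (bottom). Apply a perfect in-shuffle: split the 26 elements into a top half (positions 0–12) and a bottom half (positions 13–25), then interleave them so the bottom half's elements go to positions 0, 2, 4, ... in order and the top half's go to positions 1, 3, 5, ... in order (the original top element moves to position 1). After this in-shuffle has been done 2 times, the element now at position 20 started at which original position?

Work backwards from position 20, undoing one in-shuffle at a time:
20 ← 23 ← 11
So the element now at position 20 started at position 11.

11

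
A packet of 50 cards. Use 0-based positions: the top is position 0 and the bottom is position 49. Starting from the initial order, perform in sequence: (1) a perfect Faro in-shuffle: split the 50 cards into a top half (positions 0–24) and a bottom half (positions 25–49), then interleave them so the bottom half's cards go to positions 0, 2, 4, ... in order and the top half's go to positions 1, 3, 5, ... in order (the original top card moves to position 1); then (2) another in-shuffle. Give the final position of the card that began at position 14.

Track the card from position 14 forward through each operation:
  after op 1 (in-shuffle): 14 → 29
  after op 2 (in-shuffle): 29 → 8

8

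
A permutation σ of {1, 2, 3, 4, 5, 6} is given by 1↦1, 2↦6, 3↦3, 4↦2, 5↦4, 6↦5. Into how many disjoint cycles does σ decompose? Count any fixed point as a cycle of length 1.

3

Cycle decomposition: (1) (2 6 5 4) (3).
3 cycles.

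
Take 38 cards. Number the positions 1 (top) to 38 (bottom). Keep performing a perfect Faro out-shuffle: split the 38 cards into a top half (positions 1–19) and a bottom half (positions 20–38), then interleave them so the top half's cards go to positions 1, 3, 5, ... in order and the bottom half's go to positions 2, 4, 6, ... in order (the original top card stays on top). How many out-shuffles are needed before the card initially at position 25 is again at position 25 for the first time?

Follow position 25 under repeated out-shuffles:
25 → 12 → 23 → 8 → 15 → 29 → 20 → 2 → ... → 25 (length 36)
It first returns after 36 out-shuffles.

36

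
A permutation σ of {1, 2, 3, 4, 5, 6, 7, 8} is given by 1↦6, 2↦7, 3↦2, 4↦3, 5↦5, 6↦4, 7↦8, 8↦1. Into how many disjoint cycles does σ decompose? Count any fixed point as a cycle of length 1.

Cycle decomposition: (1 6 4 3 2 7 8) (5).
2 cycles.

2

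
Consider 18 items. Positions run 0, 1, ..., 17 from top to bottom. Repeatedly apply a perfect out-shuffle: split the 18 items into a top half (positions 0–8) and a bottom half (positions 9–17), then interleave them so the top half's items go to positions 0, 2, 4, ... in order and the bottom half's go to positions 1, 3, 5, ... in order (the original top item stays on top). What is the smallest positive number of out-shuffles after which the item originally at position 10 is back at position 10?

Follow position 10 under repeated out-shuffles:
10 → 3 → 6 → 12 → 7 → 14 → 11 → 5 → 10
It first returns after 8 out-shuffles.

8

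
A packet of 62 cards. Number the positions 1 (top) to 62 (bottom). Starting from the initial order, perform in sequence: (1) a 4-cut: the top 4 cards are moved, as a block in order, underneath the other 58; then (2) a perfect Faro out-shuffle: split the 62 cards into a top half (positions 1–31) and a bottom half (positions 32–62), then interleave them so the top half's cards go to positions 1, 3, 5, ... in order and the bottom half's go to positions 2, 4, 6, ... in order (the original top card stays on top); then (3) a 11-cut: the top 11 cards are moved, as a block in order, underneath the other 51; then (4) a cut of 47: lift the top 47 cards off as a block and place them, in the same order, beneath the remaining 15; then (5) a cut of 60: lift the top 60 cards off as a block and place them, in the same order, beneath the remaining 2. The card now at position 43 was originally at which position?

23

Undo the operations in reverse order, starting from position 43:
  undo op 5 (cut 60): 43 ← 41
  undo op 4 (cut 47): 41 ← 26
  undo op 3 (cut 11): 26 ← 37
  undo op 2 (out-shuffle, from top half): 37 ← 19
  undo op 1 (cut 4): 19 ← 23
So the card at position 43 came from original position 23.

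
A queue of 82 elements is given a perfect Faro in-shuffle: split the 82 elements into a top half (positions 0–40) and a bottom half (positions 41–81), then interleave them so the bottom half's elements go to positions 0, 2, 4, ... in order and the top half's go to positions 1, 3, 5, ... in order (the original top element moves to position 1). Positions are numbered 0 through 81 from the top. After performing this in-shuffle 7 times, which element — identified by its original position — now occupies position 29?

55

Work backwards from position 29, undoing one in-shuffle at a time:
29 ← 14 ← 48 ← 65 ← 32 ← 57 ← 28 ← 55
So the element now at position 29 started at position 55.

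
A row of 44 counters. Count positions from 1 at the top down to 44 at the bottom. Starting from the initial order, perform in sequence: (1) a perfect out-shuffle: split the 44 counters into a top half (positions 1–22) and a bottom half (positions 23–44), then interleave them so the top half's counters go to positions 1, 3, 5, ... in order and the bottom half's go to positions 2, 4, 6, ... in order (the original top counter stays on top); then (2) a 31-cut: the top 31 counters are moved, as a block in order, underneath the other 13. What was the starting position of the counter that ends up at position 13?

44

Undo the operations in reverse order, starting from position 13:
  undo op 2 (cut 31): 13 ← 44
  undo op 1 (out-shuffle, from bottom half): 44 ← 44
So the counter at position 13 came from original position 44.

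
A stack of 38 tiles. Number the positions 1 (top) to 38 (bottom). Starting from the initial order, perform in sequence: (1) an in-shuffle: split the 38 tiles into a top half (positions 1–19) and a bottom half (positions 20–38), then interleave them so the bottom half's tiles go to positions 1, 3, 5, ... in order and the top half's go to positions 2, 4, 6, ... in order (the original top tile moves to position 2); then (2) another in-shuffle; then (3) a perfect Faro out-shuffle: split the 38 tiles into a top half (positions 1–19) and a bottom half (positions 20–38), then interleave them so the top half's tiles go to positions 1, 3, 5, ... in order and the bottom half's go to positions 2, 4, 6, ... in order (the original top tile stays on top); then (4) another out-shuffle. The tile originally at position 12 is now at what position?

Track the tile from position 12 forward through each operation:
  after op 1 (in-shuffle): 12 → 24
  after op 2 (in-shuffle): 24 → 9
  after op 3 (out-shuffle): 9 → 17
  after op 4 (out-shuffle): 17 → 33

33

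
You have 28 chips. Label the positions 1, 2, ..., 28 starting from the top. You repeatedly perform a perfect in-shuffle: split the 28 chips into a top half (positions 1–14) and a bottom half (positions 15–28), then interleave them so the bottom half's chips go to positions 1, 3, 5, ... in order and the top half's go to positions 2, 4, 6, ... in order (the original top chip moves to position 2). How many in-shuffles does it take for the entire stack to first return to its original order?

28

The in-shuffle permutes the 28 positions with cycle lengths [28].
Every chip is home exactly when every cycle has completed a whole number of laps, i.e. after lcm(28) = 28 in-shuffles.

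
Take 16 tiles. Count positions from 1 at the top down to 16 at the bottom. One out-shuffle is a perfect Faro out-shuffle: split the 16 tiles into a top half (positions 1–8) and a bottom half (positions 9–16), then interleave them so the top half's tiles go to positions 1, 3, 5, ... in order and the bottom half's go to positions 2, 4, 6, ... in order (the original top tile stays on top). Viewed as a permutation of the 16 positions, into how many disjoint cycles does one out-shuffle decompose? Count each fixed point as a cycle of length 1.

Trace each unvisited position around until it returns:
(1) (2 3 5 9) (4 7 13 10) (6 11) (8 15 14 12) (16)
6 cycles in total.

6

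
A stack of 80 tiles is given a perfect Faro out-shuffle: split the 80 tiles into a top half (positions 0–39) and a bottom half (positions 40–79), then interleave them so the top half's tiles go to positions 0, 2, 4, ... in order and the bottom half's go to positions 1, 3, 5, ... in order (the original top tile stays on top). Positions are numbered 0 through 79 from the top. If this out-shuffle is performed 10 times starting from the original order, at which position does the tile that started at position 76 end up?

Track the tile's position through each out-shuffle:
76 → 73 → 67 → 55 → 31 → 62 → 45 → 11 → 22 → 44 → 9

9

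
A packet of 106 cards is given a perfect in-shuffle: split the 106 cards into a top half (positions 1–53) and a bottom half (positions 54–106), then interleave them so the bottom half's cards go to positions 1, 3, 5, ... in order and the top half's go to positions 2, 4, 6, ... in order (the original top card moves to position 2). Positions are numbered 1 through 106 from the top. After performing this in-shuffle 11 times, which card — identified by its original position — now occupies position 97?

35

Work backwards from position 97, undoing one in-shuffle at a time:
97 ← 102 ← 51 ← 79 ← 93 ← 100 ← 50 ← 25 ← 66 ← 33 ← 70 ← 35
So the card now at position 97 started at position 35.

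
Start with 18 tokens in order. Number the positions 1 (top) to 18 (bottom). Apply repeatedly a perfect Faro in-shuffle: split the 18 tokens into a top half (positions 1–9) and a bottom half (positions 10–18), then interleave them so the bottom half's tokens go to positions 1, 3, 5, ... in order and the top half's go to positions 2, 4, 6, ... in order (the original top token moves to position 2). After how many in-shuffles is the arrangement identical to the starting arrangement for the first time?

The in-shuffle permutes the 18 positions with cycle lengths [18].
Every token is home exactly when every cycle has completed a whole number of laps, i.e. after lcm(18) = 18 in-shuffles.

18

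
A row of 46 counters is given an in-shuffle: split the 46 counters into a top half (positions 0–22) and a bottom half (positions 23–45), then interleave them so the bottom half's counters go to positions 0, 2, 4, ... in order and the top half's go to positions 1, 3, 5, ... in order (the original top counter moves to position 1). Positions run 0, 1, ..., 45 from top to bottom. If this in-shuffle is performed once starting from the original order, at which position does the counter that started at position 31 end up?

16

Track the counter's position through each in-shuffle:
31 → 16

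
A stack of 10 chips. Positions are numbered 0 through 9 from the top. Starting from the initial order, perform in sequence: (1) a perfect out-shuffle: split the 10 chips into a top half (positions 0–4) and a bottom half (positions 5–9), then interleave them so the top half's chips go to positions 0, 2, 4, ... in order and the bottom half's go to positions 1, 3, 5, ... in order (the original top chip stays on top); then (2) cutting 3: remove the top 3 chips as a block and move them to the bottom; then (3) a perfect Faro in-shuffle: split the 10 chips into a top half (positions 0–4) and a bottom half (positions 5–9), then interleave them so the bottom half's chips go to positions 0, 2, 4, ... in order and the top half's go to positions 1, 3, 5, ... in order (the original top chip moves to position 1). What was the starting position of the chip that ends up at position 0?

4

Undo the operations in reverse order, starting from position 0:
  undo op 3 (in-shuffle, from bottom half): 0 ← 5
  undo op 2 (cut 3): 5 ← 8
  undo op 1 (out-shuffle, from top half): 8 ← 4
So the chip at position 0 came from original position 4.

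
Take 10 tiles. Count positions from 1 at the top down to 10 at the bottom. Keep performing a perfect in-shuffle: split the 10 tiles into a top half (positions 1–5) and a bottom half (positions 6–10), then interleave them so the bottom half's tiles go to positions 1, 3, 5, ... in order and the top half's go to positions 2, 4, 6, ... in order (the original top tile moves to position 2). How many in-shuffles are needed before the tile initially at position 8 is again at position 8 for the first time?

Follow position 8 under repeated in-shuffles:
8 → 5 → 10 → 9 → 7 → 3 → 6 → 1 → 2 → 4 → 8
It first returns after 10 in-shuffles.

10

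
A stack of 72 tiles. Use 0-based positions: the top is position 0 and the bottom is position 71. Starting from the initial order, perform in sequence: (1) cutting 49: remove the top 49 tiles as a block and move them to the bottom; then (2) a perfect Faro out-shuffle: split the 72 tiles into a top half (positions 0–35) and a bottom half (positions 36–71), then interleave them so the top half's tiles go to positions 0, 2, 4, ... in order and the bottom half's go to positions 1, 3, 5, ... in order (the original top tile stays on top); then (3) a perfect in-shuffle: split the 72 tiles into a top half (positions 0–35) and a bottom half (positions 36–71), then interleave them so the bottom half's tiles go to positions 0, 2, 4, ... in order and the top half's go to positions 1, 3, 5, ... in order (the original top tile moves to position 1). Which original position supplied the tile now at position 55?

Undo the operations in reverse order, starting from position 55:
  undo op 3 (in-shuffle, from top half): 55 ← 27
  undo op 2 (out-shuffle, from bottom half): 27 ← 49
  undo op 1 (cut 49): 49 ← 26
So the tile at position 55 came from original position 26.

26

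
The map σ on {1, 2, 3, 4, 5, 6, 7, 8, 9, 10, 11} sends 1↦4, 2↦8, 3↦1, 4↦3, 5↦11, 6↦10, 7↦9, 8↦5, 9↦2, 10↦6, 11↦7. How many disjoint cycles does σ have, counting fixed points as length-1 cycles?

Cycle decomposition: (1 4 3) (2 8 5 11 7 9) (6 10).
3 cycles.

3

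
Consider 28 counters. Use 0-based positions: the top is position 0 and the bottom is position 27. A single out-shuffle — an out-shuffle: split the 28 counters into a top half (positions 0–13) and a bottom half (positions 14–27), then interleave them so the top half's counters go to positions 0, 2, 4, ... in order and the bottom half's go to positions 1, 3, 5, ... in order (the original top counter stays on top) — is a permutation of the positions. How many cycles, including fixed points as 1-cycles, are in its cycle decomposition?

Trace each unvisited position around until it returns:
(0) (1 2 4 8 16 5 ... len 18) (3 6 12 24 21 15) (9 18) (27)
5 cycles in total.

5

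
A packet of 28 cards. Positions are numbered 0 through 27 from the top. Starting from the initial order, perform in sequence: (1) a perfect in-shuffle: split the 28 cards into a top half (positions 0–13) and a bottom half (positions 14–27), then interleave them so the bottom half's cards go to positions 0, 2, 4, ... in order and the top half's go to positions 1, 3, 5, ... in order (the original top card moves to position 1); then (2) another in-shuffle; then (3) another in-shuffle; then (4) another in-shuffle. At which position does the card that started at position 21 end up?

3

Track the card from position 21 forward through each operation:
  after op 1 (in-shuffle): 21 → 14
  after op 2 (in-shuffle): 14 → 0
  after op 3 (in-shuffle): 0 → 1
  after op 4 (in-shuffle): 1 → 3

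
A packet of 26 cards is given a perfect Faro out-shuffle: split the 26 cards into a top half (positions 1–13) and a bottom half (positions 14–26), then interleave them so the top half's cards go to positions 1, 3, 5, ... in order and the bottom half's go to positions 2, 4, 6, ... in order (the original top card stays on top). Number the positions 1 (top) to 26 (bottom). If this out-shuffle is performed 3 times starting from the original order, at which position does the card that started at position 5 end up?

8

Track the card's position through each out-shuffle:
5 → 9 → 17 → 8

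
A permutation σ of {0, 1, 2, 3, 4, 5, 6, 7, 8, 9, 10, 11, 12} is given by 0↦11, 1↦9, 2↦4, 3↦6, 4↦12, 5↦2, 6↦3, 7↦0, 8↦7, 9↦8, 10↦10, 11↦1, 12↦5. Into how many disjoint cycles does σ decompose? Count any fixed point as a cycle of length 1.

Cycle decomposition: (0 11 1 9 8 7) (2 4 12 5) (3 6) (10).
4 cycles.

4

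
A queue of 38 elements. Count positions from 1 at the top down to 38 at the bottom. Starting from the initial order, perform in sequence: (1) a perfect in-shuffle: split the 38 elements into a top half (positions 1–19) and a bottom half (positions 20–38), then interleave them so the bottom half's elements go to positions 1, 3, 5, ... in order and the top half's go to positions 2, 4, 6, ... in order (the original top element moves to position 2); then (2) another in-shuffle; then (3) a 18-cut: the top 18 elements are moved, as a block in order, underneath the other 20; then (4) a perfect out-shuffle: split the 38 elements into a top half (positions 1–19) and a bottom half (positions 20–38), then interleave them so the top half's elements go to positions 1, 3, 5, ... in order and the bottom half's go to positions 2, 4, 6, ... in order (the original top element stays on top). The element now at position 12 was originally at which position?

11

Undo the operations in reverse order, starting from position 12:
  undo op 4 (out-shuffle, from bottom half): 12 ← 25
  undo op 3 (cut 18): 25 ← 5
  undo op 2 (in-shuffle, from bottom half): 5 ← 22
  undo op 1 (in-shuffle, from top half): 22 ← 11
So the element at position 12 came from original position 11.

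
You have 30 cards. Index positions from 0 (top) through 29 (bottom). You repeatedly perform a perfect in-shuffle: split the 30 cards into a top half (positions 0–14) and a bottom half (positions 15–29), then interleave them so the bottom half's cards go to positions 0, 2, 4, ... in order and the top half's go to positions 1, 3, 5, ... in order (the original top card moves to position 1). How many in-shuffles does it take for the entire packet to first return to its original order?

5

The in-shuffle permutes the 30 positions with cycle lengths [5, 5, 5, 5, 5, 5].
Every card is home exactly when every cycle has completed a whole number of laps, i.e. after lcm(5) = 5 in-shuffles.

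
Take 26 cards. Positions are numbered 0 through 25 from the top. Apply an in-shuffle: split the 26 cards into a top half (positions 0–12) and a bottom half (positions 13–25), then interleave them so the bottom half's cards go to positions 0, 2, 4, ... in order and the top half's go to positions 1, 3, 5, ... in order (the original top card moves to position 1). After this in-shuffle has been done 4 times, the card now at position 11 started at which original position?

20

Work backwards from position 11, undoing one in-shuffle at a time:
11 ← 5 ← 2 ← 14 ← 20
So the card now at position 11 started at position 20.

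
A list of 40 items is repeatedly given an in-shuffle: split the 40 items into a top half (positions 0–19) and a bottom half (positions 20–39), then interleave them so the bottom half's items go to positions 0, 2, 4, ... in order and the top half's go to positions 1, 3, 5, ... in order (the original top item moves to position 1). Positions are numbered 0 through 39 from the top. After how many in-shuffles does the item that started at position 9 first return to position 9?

20

Follow position 9 under repeated in-shuffles:
9 → 19 → 39 → 38 → 36 → 32 → 24 → 8 → 17 → 35 → 30 → 20 → 0 → 1 → 3 → 7 → 15 → 31 → 22 → 4 → 9
It first returns after 20 in-shuffles.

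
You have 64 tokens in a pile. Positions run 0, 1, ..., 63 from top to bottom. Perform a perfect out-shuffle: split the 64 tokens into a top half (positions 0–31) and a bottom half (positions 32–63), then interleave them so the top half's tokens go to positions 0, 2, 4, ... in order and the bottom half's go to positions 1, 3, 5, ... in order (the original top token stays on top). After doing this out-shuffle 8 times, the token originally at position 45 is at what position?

54

Track the token's position through each out-shuffle:
45 → 27 → 54 → 45 → 27 → 54 → 45 → 27 → 54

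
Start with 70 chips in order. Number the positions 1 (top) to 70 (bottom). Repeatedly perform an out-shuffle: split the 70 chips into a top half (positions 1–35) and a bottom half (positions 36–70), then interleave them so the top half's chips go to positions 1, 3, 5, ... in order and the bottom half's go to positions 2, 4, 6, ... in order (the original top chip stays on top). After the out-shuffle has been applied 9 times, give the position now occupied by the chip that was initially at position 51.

2

Track the chip's position through each out-shuffle:
51 → 32 → 63 → 56 → 42 → 14 → 27 → 53 → 36 → 2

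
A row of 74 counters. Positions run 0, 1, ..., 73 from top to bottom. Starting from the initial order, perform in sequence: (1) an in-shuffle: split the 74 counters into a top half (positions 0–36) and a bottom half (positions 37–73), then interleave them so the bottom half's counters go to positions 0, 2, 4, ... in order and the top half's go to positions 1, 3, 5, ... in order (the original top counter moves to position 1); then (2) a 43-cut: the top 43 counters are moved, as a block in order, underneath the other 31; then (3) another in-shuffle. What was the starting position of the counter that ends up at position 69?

1

Undo the operations in reverse order, starting from position 69:
  undo op 3 (in-shuffle, from top half): 69 ← 34
  undo op 2 (cut 43): 34 ← 3
  undo op 1 (in-shuffle, from top half): 3 ← 1
So the counter at position 69 came from original position 1.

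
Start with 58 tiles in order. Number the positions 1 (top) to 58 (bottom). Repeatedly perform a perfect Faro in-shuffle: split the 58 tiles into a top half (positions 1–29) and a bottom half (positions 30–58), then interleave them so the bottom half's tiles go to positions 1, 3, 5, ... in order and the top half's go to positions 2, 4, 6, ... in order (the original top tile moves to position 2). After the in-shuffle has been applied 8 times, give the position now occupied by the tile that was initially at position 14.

44

Track the tile's position through each in-shuffle:
14 → 28 → 56 → 53 → 47 → 35 → 11 → 22 → 44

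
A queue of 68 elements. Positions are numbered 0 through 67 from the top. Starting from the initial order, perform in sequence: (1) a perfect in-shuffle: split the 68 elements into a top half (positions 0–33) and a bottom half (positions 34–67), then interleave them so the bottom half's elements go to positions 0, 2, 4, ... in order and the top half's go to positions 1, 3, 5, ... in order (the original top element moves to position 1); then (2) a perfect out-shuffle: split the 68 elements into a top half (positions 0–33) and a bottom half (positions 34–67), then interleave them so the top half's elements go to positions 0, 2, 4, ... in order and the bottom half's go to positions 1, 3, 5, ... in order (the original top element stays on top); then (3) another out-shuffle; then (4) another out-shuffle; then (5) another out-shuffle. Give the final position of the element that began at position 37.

Track the element from position 37 forward through each operation:
  after op 1 (in-shuffle): 37 → 6
  after op 2 (out-shuffle): 6 → 12
  after op 3 (out-shuffle): 12 → 24
  after op 4 (out-shuffle): 24 → 48
  after op 5 (out-shuffle): 48 → 29

29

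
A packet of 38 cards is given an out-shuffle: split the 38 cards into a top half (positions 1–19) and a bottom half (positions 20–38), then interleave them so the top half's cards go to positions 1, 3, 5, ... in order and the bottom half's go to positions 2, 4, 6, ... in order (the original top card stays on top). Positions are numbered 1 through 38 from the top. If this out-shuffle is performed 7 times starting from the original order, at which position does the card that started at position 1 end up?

1

Position 1 is a fixed point of every out-shuffle, so the card never moves.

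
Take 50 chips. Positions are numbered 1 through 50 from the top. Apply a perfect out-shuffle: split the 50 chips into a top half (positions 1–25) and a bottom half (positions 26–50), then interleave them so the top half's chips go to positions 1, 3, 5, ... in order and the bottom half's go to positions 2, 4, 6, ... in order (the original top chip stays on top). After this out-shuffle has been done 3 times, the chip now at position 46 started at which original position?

25

Work backwards from position 46, undoing one out-shuffle at a time:
46 ← 48 ← 49 ← 25
So the chip now at position 46 started at position 25.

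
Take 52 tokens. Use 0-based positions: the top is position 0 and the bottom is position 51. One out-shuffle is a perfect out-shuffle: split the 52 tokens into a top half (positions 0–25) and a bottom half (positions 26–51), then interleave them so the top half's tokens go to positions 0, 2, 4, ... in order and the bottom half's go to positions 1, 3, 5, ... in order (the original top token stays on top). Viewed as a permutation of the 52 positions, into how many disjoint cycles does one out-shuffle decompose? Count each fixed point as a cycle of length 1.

9

Trace each unvisited position around until it returns:
(0) (1 2 4 8 16 32 13 26) (3 6 12 24 48 45 39 27) (5 10 20 40 29 7 14 28) (9 18 36 21 42 33 15 30) (11 22 44 37 23 46 41 31) (17 34) (19 38 25 50 49 47 43 35) ... plus 1 more
9 cycles in total.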